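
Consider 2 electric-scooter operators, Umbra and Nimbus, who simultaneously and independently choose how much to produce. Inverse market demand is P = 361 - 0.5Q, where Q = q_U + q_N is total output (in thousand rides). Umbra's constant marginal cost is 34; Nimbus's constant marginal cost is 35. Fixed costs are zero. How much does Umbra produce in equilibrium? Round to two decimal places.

218.67

Umbra's profit: π_U = (361 - 0.5Q)q_U - (34q_U). Setting ∂π_U/∂q_U = 0: 327 - q_U - (1/2)(q_N) = 0.
Nimbus's profit: π_N = (361 - 0.5Q)q_N - (35q_N). Setting ∂π_N/∂q_N = 0: 326 - q_N - (1/2)(q_U) = 0.
Best responses: q_U = (327 - (1/2)q_N), q_N = (326 - (1/2)q_U).
Substituting one into the other gives q_U = 656/3 and q_N = 650/3.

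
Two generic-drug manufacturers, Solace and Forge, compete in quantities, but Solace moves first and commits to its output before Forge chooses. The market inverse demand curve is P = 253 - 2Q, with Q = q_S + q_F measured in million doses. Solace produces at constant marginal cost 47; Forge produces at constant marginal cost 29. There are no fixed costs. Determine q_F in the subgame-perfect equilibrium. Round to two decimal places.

32.50

Solve by backward induction. Given q_S, the follower Forge maximises π_F = (253 - 2q_S - 2q_F)q_F - 29q_F.
∂π_F/∂q_F = 224 - 2q_S - 4q_F = 0 gives the reaction function q_F = (224 - 2q_S)/4.
Solace substitutes q_F(q_S) into its own profit: π_S = q_S(253 - 2q_S - (224 - 2q_S)/2) - 47q_S = (141 - q_S)q_S - 47q_S.
The leader's first-order condition 94 - 2q_S = 0 yields q_S = 47.
Then q_F = (224 - 2·47)/4 = 65/2.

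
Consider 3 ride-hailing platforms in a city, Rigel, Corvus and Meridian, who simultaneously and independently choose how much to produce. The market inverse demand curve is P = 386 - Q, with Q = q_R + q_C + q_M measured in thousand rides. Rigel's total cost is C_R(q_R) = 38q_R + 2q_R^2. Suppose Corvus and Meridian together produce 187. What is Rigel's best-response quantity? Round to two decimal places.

With rivals' combined output fixed at 187, Rigel's profit is π_R = (386 - 187 - q_R)q_R - (38q_R + 2q_R²) = (199 - q_R)q_R - (38q_R + 2q_R²).
∂π_R/∂q_R = 161 - 6q_R = 0, so q_R = 161/6.

26.83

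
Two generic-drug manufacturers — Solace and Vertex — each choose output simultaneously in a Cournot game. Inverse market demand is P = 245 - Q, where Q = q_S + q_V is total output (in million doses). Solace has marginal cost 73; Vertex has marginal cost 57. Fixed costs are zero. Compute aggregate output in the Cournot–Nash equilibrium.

Solace's profit: π_S = (245 - Q)q_S - (73q_S). Setting ∂π_S/∂q_S = 0: 172 - 2q_S - (q_V) = 0.
Vertex's first-order condition: 188 - 2q_V - (q_S) = 0.
Best responses: q_S = (172 - q_V)/2, q_V = (188 - q_S)/2.
Substituting one into the other gives q_S = 52 and q_V = 68.
Total output Q = 52 + 68 = 120.

120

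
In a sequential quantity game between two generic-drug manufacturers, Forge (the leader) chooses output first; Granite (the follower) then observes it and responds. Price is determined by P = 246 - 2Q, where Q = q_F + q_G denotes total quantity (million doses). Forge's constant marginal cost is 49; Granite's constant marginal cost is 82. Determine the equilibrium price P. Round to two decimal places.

The follower Granite best-responds to any q_F: π_G = (246 - 2Q)q_G - 82q_G.
Setting the follower's marginal profit to zero, 164 - 2q_F - 4q_G = 0, i.e. q_G = (164 - 2q_F)/4.
The leader anticipates this reaction. Substituting into P = 246 - 2Q gives P = 164 - q_F, so π_F = (164 - q_F)q_F - 49q_F.
Maximising: ∂π_F/∂q_F = 115 - 2q_F = 0, giving q_F = 115/2.
Then q_G = (164 - 2·(115/2))/4 = 49/4.
Total output Q = 279/4, so price P = 246 - 2·(279/4) = 213/2.

106.50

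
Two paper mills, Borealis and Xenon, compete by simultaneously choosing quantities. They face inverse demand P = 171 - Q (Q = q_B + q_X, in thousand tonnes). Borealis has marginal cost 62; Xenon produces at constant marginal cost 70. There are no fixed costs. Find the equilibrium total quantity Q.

70

Borealis's profit: π_B = (171 - Q)q_B - (62q_B). Setting ∂π_B/∂q_B = 0: 109 - 2q_B - (q_X) = 0.
Xenon's first-order condition: 101 - 2q_X - (q_B) = 0.
Rearranging gives the reaction functions q_B = (109 - q_X)/2 and q_X = (101 - q_B)/2.
Substituting one into the other gives q_B = 39 and q_X = 31.
Total output Q = 39 + 31 = 70.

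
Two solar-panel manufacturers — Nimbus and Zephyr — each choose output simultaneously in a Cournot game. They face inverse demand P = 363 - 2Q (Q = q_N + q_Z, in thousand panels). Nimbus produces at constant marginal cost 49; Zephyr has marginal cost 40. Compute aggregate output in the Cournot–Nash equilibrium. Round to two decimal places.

Nimbus's profit: π_N = (363 - 2Q)q_N - (49q_N). Setting ∂π_N/∂q_N = 0: 314 - 4q_N - 2(q_Z) = 0.
Zephyr's first-order condition: 323 - 4q_Z - 2(q_N) = 0.
So q_N = (314 - 2q_Z)/4 and q_Z = (323 - 2q_N)/4.
Solving the pair: q_N = 305/6, q_Z = 166/3.
Total output Q = 305/6 + 166/3 = 637/6.

106.17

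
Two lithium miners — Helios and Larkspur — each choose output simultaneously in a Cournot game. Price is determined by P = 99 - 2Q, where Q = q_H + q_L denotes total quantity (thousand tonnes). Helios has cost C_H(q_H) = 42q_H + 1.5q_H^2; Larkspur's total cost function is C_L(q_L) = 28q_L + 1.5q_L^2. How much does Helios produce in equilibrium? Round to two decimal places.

Helios's profit: π_H = (99 - 2Q)q_H - (42q_H + (3/2)q_H²). Setting ∂π_H/∂q_H = 0: 57 - 7q_H - 2(q_L) = 0.
Larkspur's first-order condition: 71 - 7q_L - 2(q_H) = 0.
So q_H = (57 - 2q_L)/7 and q_L = (71 - 2q_H)/7.
Substituting one into the other gives q_H = 257/45 and q_L = 383/45.

5.71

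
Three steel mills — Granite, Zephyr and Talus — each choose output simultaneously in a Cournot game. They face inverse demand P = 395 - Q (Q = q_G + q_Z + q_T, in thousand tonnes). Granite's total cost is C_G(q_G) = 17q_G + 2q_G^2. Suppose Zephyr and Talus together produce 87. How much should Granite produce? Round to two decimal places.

With rivals' combined output fixed at 87, Granite's profit is π_G = (395 - 87 - q_G)q_G - (17q_G + 2q_G²) = (308 - q_G)q_G - (17q_G + 2q_G²).
∂π_G/∂q_G = 291 - 6q_G = 0, so q_G = 97/2.

48.50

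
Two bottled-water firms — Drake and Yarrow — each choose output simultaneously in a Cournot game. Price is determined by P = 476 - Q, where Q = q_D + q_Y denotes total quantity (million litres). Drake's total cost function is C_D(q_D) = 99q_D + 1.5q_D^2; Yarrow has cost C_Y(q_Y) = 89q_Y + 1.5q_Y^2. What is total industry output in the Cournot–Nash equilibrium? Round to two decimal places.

Drake's profit: π_D = (476 - Q)q_D - (99q_D + (3/2)q_D²). Setting ∂π_D/∂q_D = 0: 377 - 5q_D - (q_Y) = 0.
Yarrow's first-order condition: 387 - 5q_Y - (q_D) = 0.
So q_D = (377 - q_Y)/5 and q_Y = (387 - q_D)/5.
Substituting one into the other gives q_D = 749/12 and q_Y = 779/12.
Total output Q = 749/12 + 779/12 = 382/3.

127.33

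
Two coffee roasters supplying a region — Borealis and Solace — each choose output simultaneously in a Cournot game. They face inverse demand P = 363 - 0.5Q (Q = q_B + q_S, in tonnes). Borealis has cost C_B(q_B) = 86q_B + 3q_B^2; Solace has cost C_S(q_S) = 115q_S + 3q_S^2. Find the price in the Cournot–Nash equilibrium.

328

Borealis's profit: π_B = (363 - 0.5Q)q_B - (86q_B + 3q_B²). Setting ∂π_B/∂q_B = 0: 277 - 7q_B - (1/2)(q_S) = 0.
Solace's profit: π_S = (363 - 0.5Q)q_S - (115q_S + 3q_S²). Setting ∂π_S/∂q_S = 0: 248 - 7q_S - (1/2)(q_B) = 0.
Rearranging gives the reaction functions q_B = (277 - (1/2)q_S)/7 and q_S = (248 - (1/2)q_B)/7.
Solving the pair: q_B = 484/13, q_S = 426/13.
Total output Q = 70, so price P = 363 - (1/2)·70 = 328.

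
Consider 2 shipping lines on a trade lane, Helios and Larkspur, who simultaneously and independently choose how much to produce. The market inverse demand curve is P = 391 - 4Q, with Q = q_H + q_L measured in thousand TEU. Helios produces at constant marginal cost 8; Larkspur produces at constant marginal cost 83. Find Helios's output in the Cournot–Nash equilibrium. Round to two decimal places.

Helios's profit: π_H = (391 - 4Q)q_H - (8q_H). Setting ∂π_H/∂q_H = 0: 383 - 8q_H - 4(q_L) = 0.
Larkspur's profit: π_L = (391 - 4Q)q_L - (83q_L). Setting ∂π_L/∂q_L = 0: 308 - 8q_L - 4(q_H) = 0.
Rearranging gives the reaction functions q_H = (383 - 4q_L)/8 and q_L = (308 - 4q_H)/8.
Solving the pair: q_H = 229/6, q_L = 233/12.

38.17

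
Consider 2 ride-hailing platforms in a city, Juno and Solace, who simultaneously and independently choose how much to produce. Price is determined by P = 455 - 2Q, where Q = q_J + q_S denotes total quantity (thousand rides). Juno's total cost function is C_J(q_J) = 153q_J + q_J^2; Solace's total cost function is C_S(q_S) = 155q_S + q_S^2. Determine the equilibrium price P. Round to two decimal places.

Juno's profit: π_J = (455 - 2Q)q_J - (153q_J + q_J²). Setting ∂π_J/∂q_J = 0: 302 - 6q_J - 2(q_S) = 0.
Solace's profit: π_S = (455 - 2Q)q_S - (155q_S + q_S²). Setting ∂π_S/∂q_S = 0: 300 - 6q_S - 2(q_J) = 0.
So q_J = (302 - 2q_S)/6 and q_S = (300 - 2q_J)/6.
Solving the pair: q_J = 303/8, q_S = 299/8.
Total output Q = 301/4, so price P = 455 - 2·(301/4) = 609/2.

304.50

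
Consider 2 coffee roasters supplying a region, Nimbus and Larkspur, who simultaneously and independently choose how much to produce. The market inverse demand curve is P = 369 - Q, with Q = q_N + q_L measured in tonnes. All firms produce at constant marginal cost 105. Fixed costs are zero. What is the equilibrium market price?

Each firm earns π_i = (369 - Q)q_i - 105q_i.
First-order condition (treating rivals' output as given): 264 - 2q_i - q_j = 0.
With identical firms every q_j equals q_i, so q_j = q_i and 264 = 3q_i, giving q_i = 88.
Total output Q = 176, so price P = 369 - 176 = 193.

193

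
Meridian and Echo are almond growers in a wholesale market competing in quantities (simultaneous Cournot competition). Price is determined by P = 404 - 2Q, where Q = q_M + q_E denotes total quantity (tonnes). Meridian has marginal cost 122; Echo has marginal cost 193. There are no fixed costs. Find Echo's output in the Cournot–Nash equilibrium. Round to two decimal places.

Meridian's profit: π_M = (404 - 2Q)q_M - (122q_M). Setting ∂π_M/∂q_M = 0: 282 - 4q_M - 2(q_E) = 0.
Echo's profit: π_E = (404 - 2Q)q_E - (193q_E). Setting ∂π_E/∂q_E = 0: 211 - 4q_E - 2(q_M) = 0.
Best responses: q_M = (282 - 2q_E)/4, q_E = (211 - 2q_M)/4.
Substituting one into the other gives q_M = 353/6 and q_E = 70/3.

23.33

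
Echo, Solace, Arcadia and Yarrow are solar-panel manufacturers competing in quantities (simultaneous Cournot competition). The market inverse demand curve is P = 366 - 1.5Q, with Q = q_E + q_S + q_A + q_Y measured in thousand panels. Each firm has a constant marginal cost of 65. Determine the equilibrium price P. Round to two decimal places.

125.20

Each firm earns π_i = (366 - 1.5Q)q_i - 65q_i.
Setting ∂π_i/∂q_i = 0 with rivals' quantities fixed: 301 - 3q_i - (3/2)·Σ_{j≠i} q_j = 0.
By symmetry each firm produces the same amount; substituting Σ_{j≠i} q_j = 3q_i yields q_i = 301/(15/2) = 602/15.
Total output Q = 160.5333, so price P = 366 - (3/2)·160.5333 = 626/5.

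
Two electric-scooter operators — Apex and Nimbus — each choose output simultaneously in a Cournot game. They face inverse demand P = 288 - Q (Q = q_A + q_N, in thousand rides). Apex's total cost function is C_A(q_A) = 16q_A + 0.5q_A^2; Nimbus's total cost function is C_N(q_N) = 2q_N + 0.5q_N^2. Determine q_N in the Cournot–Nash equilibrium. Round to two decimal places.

Apex's profit: π_A = (288 - Q)q_A - (16q_A + (1/2)q_A²). Setting ∂π_A/∂q_A = 0: 272 - 3q_A - (q_N) = 0.
Nimbus's first-order condition: 286 - 3q_N - (q_A) = 0.
So q_A = (272 - q_N)/3 and q_N = (286 - q_A)/3.
Solving the pair: q_A = 265/4, q_N = 293/4.

73.25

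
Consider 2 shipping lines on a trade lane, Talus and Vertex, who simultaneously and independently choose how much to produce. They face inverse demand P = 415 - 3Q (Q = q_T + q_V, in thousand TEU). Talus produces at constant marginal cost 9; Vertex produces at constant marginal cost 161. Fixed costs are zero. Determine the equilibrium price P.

Talus's profit: π_T = (415 - 3Q)q_T - (9q_T). Setting ∂π_T/∂q_T = 0: 406 - 6q_T - 3(q_V) = 0.
Vertex's first-order condition: 254 - 6q_V - 3(q_T) = 0.
Best responses: q_T = (406 - 3q_V)/6, q_V = (254 - 3q_T)/6.
Solving the pair: q_T = 62, q_V = 34/3.
Total output Q = 220/3, so price P = 415 - 3·(220/3) = 195.

195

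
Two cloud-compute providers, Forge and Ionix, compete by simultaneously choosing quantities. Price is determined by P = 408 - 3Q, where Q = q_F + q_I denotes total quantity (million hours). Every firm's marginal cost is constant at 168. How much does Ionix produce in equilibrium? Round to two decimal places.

26.67

A representative firm's profit is π_i = q_i(408 - 3Q) - 168q_i.
First-order condition (treating rivals' output as given): 240 - 6q_i - 3q_j = 0.
By symmetry each firm produces the same amount; substituting q_j = q_i yields q_i = 240/9 = 80/3.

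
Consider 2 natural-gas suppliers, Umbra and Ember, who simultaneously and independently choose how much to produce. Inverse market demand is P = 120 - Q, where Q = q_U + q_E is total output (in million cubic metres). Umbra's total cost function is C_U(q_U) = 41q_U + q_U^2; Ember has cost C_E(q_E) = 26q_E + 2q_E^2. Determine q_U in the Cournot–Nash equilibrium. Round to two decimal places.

Umbra's profit: π_U = (120 - Q)q_U - (41q_U + q_U²). Setting ∂π_U/∂q_U = 0: 79 - 4q_U - (q_E) = 0.
Ember's first-order condition: 94 - 6q_E - (q_U) = 0.
Best responses: q_U = (79 - q_E)/4, q_E = (94 - q_U)/6.
Substituting one into the other gives q_U = 380/23 and q_E = 297/23.

16.52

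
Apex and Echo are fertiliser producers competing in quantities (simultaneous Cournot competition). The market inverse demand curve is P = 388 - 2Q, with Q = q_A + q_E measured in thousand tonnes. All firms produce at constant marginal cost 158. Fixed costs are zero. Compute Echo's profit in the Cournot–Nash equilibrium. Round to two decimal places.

2938.89

A representative firm's profit is π_i = q_i(388 - 2Q) - 158q_i.
Setting ∂π_i/∂q_i = 0 with rivals' quantities fixed: 230 - 4q_i - 2q_j = 0.
By symmetry each firm produces the same amount; substituting q_j = q_i yields q_i = 230/6 = 115/3.
Price P = 388 - 2·(230/3) = 704/3.
Echo's profit: (704/3 - 158)·(115/3) = 2938.8889.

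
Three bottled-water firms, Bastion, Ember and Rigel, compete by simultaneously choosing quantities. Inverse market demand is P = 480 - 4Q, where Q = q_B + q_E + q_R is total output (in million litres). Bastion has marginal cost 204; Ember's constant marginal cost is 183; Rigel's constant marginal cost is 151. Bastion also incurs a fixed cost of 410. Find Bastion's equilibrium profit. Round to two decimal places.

Bastion's profit: π_B = (480 - 4Q)q_B - (204q_B). Setting ∂π_B/∂q_B = 0: 276 - 8q_B - 4(q_E + q_R) = 0.
Ember's profit: π_E = (480 - 4Q)q_E - (183q_E). Setting ∂π_E/∂q_E = 0: 297 - 8q_E - 4(q_B + q_R) = 0.
Rigel's profit: π_R = (480 - 4Q)q_R - (151q_R). Setting ∂π_R/∂q_R = 0: 329 - 8q_R - 4(q_B + q_E) = 0.
Summing all 3 equations gives 902 − 16Q = 0, hence Q = 451/8.
Back-substituting: q_B = (276 − 451/2)/4 = 101/8, q_E = (297 − 451/2)/4 = 143/8, q_R = (329 − 451/2)/4 = 207/8.
Price P = 480 - 4·(451/8) = 509/2.
Bastion's profit: (509/2 - 204)·(101/8) - 410 = 227.5625.

227.56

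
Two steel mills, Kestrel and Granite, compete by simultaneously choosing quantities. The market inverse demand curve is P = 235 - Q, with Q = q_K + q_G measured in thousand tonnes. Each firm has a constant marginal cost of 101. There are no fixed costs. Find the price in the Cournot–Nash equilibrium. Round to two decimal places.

Each firm earns π_i = (235 - Q)q_i - 101q_i.
Setting ∂π_i/∂q_i = 0 with rivals' quantities fixed: 134 - 2q_i - q_j = 0.
With identical firms every q_j equals q_i, so q_j = q_i and 134 = 3q_i, giving q_i = 134/3.
Total output Q = 268/3, so price P = 235 - 268/3 = 437/3.

145.67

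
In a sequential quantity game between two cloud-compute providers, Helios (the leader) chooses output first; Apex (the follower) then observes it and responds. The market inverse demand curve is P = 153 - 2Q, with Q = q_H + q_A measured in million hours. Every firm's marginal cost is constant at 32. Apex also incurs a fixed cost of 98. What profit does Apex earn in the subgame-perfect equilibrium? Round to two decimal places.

The follower Apex best-responds to any q_H: π_A = (153 - 2Q)q_A - 32q_A.
Setting the follower's marginal profit to zero, 121 - 2q_H - 4q_A = 0, i.e. q_A = (121 - 2q_H)/4.
Helios substitutes q_A(q_H) into its own profit: π_H = q_H(153 - 2q_H - (121 - 2q_H)/2) - 32q_H = (185/2 - q_H)q_H - 32q_H.
Maximising: ∂π_H/∂q_H = 121/2 - 2q_H = 0, giving q_H = 121/4.
Then q_A = (121 - 2·(121/4))/4 = 121/8.
Price P = 153 - 2·(363/8) = 249/4.
Apex's profit: (249/4 - 32)·(121/8) - 98 = 359.5313.

359.53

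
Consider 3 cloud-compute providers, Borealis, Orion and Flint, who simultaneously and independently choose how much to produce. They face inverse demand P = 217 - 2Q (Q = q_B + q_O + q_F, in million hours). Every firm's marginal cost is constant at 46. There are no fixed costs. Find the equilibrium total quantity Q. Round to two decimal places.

Each firm earns π_i = (217 - 2Q)q_i - 46q_i.
Setting ∂π_i/∂q_i = 0 with rivals' quantities fixed: 171 - 4q_i - 2·Σ_{j≠i} q_j = 0.
With identical firms every q_j equals q_i, so Σ_{j≠i} q_j = 2q_i and 171 = 8q_i, giving q_i = 171/8.
Total output Q = 171/8 + 171/8 + 171/8 = 513/8.

64.13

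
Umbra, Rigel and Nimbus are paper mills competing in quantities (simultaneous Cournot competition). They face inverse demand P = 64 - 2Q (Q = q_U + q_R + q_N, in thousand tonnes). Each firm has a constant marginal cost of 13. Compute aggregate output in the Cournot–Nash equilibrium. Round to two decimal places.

A representative firm's profit is π_i = q_i(64 - 2Q) - 13q_i.
Setting ∂π_i/∂q_i = 0 with rivals' quantities fixed: 51 - 4q_i - 2·Σ_{j≠i} q_j = 0.
By symmetry each firm produces the same amount; substituting Σ_{j≠i} q_j = 2q_i yields q_i = 51/8.
Total output Q = 51/8 + 51/8 + 51/8 = 153/8.

19.13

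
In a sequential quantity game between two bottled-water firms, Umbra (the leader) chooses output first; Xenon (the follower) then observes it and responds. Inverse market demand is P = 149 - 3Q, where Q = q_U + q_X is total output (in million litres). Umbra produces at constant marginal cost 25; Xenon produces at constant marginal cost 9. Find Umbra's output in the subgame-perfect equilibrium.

Solve by backward induction. Given q_U, the follower Xenon maximises π_X = (149 - 3q_U - 3q_X)q_X - 9q_X.
Follower FOC: 140 - 3q_U - 6q_X = 0, so q_X(q_U) = (140 - 3q_U)/6.
Umbra substitutes q_X(q_U) into its own profit: π_U = q_U(149 - 3q_U - (140 - 3q_U)/2) - 25q_U = (79 - (3/2)q_U)q_U - 25q_U.
Leader FOC: 54 - 3q_U = 0, so q_U = 18.
Then q_X = (140 - 3·18)/6 = 43/3.

18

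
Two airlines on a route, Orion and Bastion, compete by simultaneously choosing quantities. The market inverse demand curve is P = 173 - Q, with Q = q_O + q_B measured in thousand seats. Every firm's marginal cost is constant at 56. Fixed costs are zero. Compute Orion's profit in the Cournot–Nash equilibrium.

1521

Each firm earns π_i = (173 - Q)q_i - 56q_i.
Setting ∂π_i/∂q_i = 0 with rivals' quantities fixed: 117 - 2q_i - q_j = 0.
By symmetry each firm produces the same amount; substituting q_j = q_i yields q_i = 117/3 = 39.
Price P = 173 - 78 = 95.
Orion's profit: (95 - 56)·39 = 1521.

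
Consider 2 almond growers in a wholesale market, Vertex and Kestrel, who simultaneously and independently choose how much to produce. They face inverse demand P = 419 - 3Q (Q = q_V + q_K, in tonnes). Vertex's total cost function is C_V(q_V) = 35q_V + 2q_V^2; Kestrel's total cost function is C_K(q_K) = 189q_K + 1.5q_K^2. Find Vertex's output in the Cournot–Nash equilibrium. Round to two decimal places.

34.15

Vertex's profit: π_V = (419 - 3Q)q_V - (35q_V + 2q_V²). Setting ∂π_V/∂q_V = 0: 384 - 10q_V - 3(q_K) = 0.
Kestrel's first-order condition: 230 - 9q_K - 3(q_V) = 0.
Rearranging gives the reaction functions q_V = (384 - 3q_K)/10 and q_K = (230 - 3q_V)/9.
Substituting one into the other gives q_V = 922/27 and q_K = 1148/81.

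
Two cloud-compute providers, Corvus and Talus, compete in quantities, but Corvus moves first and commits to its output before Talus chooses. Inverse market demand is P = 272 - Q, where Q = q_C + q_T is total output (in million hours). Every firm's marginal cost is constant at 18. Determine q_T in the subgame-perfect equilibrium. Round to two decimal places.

63.50

The follower Talus best-responds to any q_C: π_T = (272 - Q)q_T - 18q_T.
Follower FOC: 254 - q_C - 2q_T = 0, so q_T(q_C) = (254 - q_C)/2.
The leader anticipates this reaction. Substituting into P = 272 - Q gives P = 145 - (1/2)q_C, so π_C = (145 - (1/2)q_C)q_C - 18q_C.
Leader FOC: 127 - q_C = 0, so q_C = 127.
Then q_T = (254 - 127)/2 = 127/2.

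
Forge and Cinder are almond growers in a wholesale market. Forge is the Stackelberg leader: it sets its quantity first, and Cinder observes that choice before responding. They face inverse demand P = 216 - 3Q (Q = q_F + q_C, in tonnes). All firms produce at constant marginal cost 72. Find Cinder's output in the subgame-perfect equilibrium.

12

Solve by backward induction. Given q_F, the follower Cinder maximises π_C = (216 - 3q_F - 3q_C)q_C - 72q_C.
Setting the follower's marginal profit to zero, 144 - 3q_F - 6q_C = 0, i.e. q_C = (144 - 3q_F)/6.
The leader anticipates this reaction. Substituting into P = 216 - 3Q gives P = 144 - (3/2)q_F, so π_F = (144 - (3/2)q_F)q_F - 72q_F.
Maximising: ∂π_F/∂q_F = 72 - 3q_F = 0, giving q_F = 24.
Then q_C = (144 - 3·24)/6 = 12.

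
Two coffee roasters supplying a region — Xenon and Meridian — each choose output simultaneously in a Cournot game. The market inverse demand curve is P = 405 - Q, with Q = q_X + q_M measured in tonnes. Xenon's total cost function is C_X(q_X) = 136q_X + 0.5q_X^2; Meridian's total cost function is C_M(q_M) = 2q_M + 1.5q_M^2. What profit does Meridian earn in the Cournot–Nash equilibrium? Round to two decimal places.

Xenon's profit: π_X = (405 - Q)q_X - (136q_X + (1/2)q_X²). Setting ∂π_X/∂q_X = 0: 269 - 3q_X - (q_M) = 0.
Meridian's profit: π_M = (405 - Q)q_M - (2q_M + (3/2)q_M²). Setting ∂π_M/∂q_M = 0: 403 - 5q_M - (q_X) = 0.
Rearranging gives the reaction functions q_X = (269 - q_M)/3 and q_M = (403 - q_X)/5.
Substituting one into the other gives q_X = 471/7 and q_M = 470/7.
Price P = 405 - 941/7 = 1894/7.
Meridian's profit: (1894/7)·(470/7) - 2·(470/7) - (3/2)(470/7)² = 11270.4082.

11270.41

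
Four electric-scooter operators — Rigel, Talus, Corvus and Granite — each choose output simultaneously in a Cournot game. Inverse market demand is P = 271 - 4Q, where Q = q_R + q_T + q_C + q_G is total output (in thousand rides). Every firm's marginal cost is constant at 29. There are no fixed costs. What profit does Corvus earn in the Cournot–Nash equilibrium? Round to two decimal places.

585.64

A representative firm's profit is π_i = q_i(271 - 4Q) - 29q_i.
Setting ∂π_i/∂q_i = 0 with rivals' quantities fixed: 242 - 8q_i - 4·Σ_{j≠i} q_j = 0.
With identical firms every q_j equals q_i, so Σ_{j≠i} q_j = 3q_i and 242 = 20q_i, giving q_i = 121/10.
Price P = 271 - 4·(242/5) = 387/5.
Corvus's profit: (387/5 - 29)·(121/10) = 585.6400.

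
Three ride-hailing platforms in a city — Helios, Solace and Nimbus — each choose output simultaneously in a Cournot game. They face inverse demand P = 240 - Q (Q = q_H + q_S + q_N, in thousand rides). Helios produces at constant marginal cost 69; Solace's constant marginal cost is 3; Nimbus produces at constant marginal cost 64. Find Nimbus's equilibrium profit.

Helios's profit: π_H = (240 - Q)q_H - (69q_H). Setting ∂π_H/∂q_H = 0: 171 - 2q_H - (q_S + q_N) = 0.
Solace's first-order condition: 237 - 2q_S - (q_H + q_N) = 0.
Nimbus's profit: π_N = (240 - Q)q_N - (64q_N). Setting ∂π_N/∂q_N = 0: 176 - 2q_N - (q_H + q_S) = 0.
Adding the 3 conditions: 584 − 2Q − 2Q = 0, i.e. Q = 146.
Back-substituting: q_H = (171 − 146) = 25, q_S = (237 − 146) = 91, q_N = (176 − 146) = 30.
Price P = 240 - 146 = 94.
Nimbus's profit: (94 - 64)·30 = 900.

900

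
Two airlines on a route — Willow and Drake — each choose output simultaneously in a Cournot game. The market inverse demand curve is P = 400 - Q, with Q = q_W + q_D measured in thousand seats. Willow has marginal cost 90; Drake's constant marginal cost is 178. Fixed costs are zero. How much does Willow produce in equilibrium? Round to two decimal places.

132.67

Willow's profit: π_W = (400 - Q)q_W - (90q_W). Setting ∂π_W/∂q_W = 0: 310 - 2q_W - (q_D) = 0.
Drake's first-order condition: 222 - 2q_D - (q_W) = 0.
So q_W = (310 - q_D)/2 and q_D = (222 - q_W)/2.
Solving the pair: q_W = 398/3, q_D = 134/3.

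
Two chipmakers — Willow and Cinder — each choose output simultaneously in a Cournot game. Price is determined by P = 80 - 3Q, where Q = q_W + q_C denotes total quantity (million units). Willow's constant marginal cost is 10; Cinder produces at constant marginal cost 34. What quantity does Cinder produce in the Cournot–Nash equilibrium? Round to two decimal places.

Willow's profit: π_W = (80 - 3Q)q_W - (10q_W). Setting ∂π_W/∂q_W = 0: 70 - 6q_W - 3(q_C) = 0.
Cinder's first-order condition: 46 - 6q_C - 3(q_W) = 0.
So q_W = (70 - 3q_C)/6 and q_C = (46 - 3q_W)/6.
Solving the pair: q_W = 94/9, q_C = 22/9.

2.44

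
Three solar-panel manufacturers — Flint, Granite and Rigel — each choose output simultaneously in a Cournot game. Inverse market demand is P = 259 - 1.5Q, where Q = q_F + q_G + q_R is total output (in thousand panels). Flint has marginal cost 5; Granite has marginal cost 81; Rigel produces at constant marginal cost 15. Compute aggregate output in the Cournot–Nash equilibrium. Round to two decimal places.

Flint's profit: π_F = (259 - 1.5Q)q_F - (5q_F). Setting ∂π_F/∂q_F = 0: 254 - 3q_F - (3/2)(q_G + q_R) = 0.
Granite's profit: π_G = (259 - 1.5Q)q_G - (81q_G). Setting ∂π_G/∂q_G = 0: 178 - 3q_G - (3/2)(q_F + q_R) = 0.
Rigel's profit: π_R = (259 - 1.5Q)q_R - (15q_R). Setting ∂π_R/∂q_R = 0: 244 - 3q_R - (3/2)(q_F + q_G) = 0.
Summing all 3 equations gives 676 − 6Q = 0, hence Q = 338/3.
Back-substituting: q_F = (254 − 169)/(3/2) = 170/3, q_G = (178 − 169)/(3/2) = 6, q_R = (244 − 169)/(3/2) = 50.
Total output Q = 170/3 + 6 + 50 = 338/3.

112.67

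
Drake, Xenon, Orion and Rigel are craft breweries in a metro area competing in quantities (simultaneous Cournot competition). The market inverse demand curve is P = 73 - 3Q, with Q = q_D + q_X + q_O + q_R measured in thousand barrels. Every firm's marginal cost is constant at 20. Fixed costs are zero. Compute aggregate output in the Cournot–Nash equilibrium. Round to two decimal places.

14.13

A representative firm's profit is π_i = q_i(73 - 3Q) - 20q_i.
Setting ∂π_i/∂q_i = 0 with rivals' quantities fixed: 53 - 6q_i - 3·Σ_{j≠i} q_j = 0.
By symmetry each firm produces the same amount; substituting Σ_{j≠i} q_j = 3q_i yields q_i = 53/15.
Total output Q = 53/15 + 53/15 + 53/15 + 53/15 = 212/15.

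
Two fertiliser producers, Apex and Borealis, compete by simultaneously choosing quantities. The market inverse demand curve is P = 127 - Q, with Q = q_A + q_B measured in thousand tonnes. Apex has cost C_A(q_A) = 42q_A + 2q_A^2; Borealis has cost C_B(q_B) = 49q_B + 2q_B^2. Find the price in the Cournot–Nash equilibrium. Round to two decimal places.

103.71

Apex's profit: π_A = (127 - Q)q_A - (42q_A + 2q_A²). Setting ∂π_A/∂q_A = 0: 85 - 6q_A - (q_B) = 0.
Borealis's profit: π_B = (127 - Q)q_B - (49q_B + 2q_B²). Setting ∂π_B/∂q_B = 0: 78 - 6q_B - (q_A) = 0.
So q_A = (85 - q_B)/6 and q_B = (78 - q_A)/6.
Substituting one into the other gives q_A = 432/35 and q_B = 383/35.
Total output Q = 163/7, so price P = 127 - 163/7 = 726/7.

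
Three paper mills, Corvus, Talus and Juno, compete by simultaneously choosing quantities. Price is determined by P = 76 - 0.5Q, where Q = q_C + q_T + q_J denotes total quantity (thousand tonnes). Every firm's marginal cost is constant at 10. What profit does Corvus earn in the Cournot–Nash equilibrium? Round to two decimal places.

544.50

A representative firm's profit is π_i = q_i(76 - 0.5Q) - 10q_i.
First-order condition (treating rivals' output as given): 66 - q_i - (1/2)·Σ_{j≠i} q_j = 0.
With identical firms every q_j equals q_i, so Σ_{j≠i} q_j = 2q_i and 66 = 2q_i, giving q_i = 33.
Price P = 76 - (1/2)·99 = 53/2.
Corvus's profit: (53/2 - 10)·33 = 1089/2.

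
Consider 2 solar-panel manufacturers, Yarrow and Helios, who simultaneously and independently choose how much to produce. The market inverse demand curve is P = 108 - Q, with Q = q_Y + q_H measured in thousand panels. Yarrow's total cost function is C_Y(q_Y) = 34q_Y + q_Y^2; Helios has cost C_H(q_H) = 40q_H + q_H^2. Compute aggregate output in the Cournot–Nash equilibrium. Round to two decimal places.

Yarrow's profit: π_Y = (108 - Q)q_Y - (34q_Y + q_Y²). Setting ∂π_Y/∂q_Y = 0: 74 - 4q_Y - (q_H) = 0.
Helios's profit: π_H = (108 - Q)q_H - (40q_H + q_H²). Setting ∂π_H/∂q_H = 0: 68 - 4q_H - (q_Y) = 0.
So q_Y = (74 - q_H)/4 and q_H = (68 - q_Y)/4.
Solving the pair: q_Y = 76/5, q_H = 66/5.
Total output Q = 76/5 + 66/5 = 142/5.

28.40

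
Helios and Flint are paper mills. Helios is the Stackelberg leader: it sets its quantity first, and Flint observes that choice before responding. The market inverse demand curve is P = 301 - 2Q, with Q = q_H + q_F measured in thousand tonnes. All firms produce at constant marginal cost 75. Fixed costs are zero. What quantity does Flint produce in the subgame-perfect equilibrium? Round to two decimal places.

Solve by backward induction. Given q_H, the follower Flint maximises π_F = (301 - 2q_H - 2q_F)q_F - 75q_F.
Setting the follower's marginal profit to zero, 226 - 2q_H - 4q_F = 0, i.e. q_F = (226 - 2q_H)/4.
Helios substitutes q_F(q_H) into its own profit: π_H = q_H(301 - 2q_H - (226 - 2q_H)/2) - 75q_H = (188 - q_H)q_H - 75q_H.
Leader FOC: 113 - 2q_H = 0, so q_H = 113/2.
Then q_F = (226 - 2·(113/2))/4 = 113/4.

28.25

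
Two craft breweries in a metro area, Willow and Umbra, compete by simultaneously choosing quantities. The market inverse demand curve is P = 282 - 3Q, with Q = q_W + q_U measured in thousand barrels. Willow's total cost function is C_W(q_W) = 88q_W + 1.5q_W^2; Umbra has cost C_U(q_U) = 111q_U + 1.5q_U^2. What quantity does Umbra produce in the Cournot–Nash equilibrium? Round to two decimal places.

Willow's profit: π_W = (282 - 3Q)q_W - (88q_W + (3/2)q_W²). Setting ∂π_W/∂q_W = 0: 194 - 9q_W - 3(q_U) = 0.
Umbra's first-order condition: 171 - 9q_U - 3(q_W) = 0.
So q_W = (194 - 3q_U)/9 and q_U = (171 - 3q_W)/9.
Solving the pair: q_W = 137/8, q_U = 319/24.

13.29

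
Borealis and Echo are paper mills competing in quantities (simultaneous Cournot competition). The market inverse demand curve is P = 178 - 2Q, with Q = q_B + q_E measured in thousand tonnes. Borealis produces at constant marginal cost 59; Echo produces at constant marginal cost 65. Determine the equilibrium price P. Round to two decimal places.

Borealis's profit: π_B = (178 - 2Q)q_B - (59q_B). Setting ∂π_B/∂q_B = 0: 119 - 4q_B - 2(q_E) = 0.
Echo's profit: π_E = (178 - 2Q)q_E - (65q_E). Setting ∂π_E/∂q_E = 0: 113 - 4q_E - 2(q_B) = 0.
Best responses: q_B = (119 - 2q_E)/4, q_E = (113 - 2q_B)/4.
Substituting one into the other gives q_B = 125/6 and q_E = 107/6.
Total output Q = 116/3, so price P = 178 - 2·(116/3) = 302/3.

100.67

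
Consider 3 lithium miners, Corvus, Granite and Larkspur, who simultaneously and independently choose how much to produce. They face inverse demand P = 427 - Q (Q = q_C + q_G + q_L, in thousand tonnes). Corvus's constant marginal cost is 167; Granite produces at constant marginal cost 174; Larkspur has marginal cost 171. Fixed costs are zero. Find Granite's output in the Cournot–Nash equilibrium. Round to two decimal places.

Corvus's profit: π_C = (427 - Q)q_C - (167q_C). Setting ∂π_C/∂q_C = 0: 260 - 2q_C - (q_G + q_L) = 0.
Granite's profit: π_G = (427 - Q)q_G - (174q_G). Setting ∂π_G/∂q_G = 0: 253 - 2q_G - (q_C + q_L) = 0.
Larkspur's first-order condition: 256 - 2q_L - (q_C + q_G) = 0.
Adding the 3 first-order conditions: 769 − 4Q = 0, so Q = 769/4.
Back-substituting: q_C = (260 − 769/4) = 271/4, q_G = (253 − 769/4) = 243/4, q_L = (256 − 769/4) = 255/4.

60.75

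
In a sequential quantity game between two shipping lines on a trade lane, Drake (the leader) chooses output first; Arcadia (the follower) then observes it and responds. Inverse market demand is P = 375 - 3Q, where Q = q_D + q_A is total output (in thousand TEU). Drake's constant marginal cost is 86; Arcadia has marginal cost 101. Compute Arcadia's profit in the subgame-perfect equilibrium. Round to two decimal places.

The follower Arcadia best-responds to any q_D: π_A = (375 - 3Q)q_A - 101q_A.
Follower FOC: 274 - 3q_D - 6q_A = 0, so q_A(q_D) = (274 - 3q_D)/6.
The leader anticipates this reaction. Substituting into P = 375 - 3Q gives P = 238 - (3/2)q_D, so π_D = (238 - (3/2)q_D)q_D - 86q_D.
Maximising: ∂π_D/∂q_D = 152 - 3q_D = 0, giving q_D = 152/3.
Then q_A = (274 - 3·(152/3))/6 = 61/3.
Price P = 375 - 3·71 = 162.
Arcadia's profit: (162 - 101)·(61/3) = 1240.3333.

1240.33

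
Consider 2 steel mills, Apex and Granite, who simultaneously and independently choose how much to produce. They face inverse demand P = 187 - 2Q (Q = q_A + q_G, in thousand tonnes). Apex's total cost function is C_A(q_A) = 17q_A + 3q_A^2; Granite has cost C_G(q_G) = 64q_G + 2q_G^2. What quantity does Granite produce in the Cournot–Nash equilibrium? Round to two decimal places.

Apex's profit: π_A = (187 - 2Q)q_A - (17q_A + 3q_A²). Setting ∂π_A/∂q_A = 0: 170 - 10q_A - 2(q_G) = 0.
Granite's first-order condition: 123 - 8q_G - 2(q_A) = 0.
Rearranging gives the reaction functions q_A = (170 - 2q_G)/10 and q_G = (123 - 2q_A)/8.
Solving the pair: q_A = 557/38, q_G = 445/38.

11.71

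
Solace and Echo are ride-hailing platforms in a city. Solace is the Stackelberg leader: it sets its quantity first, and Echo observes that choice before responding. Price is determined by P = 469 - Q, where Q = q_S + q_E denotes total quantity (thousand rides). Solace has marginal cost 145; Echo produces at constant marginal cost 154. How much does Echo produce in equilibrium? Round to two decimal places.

74.25

The follower Echo best-responds to any q_S: π_E = (469 - Q)q_E - 154q_E.
Follower FOC: 315 - q_S - 2q_E = 0, so q_E(q_S) = (315 - q_S)/2.
Solace substitutes q_E(q_S) into its own profit: π_S = q_S(469 - q_S - (315 - q_S)/2) - 145q_S = (623/2 - (1/2)q_S)q_S - 145q_S.
Maximising: ∂π_S/∂q_S = 333/2 - q_S = 0, giving q_S = 333/2.
Then q_E = (315 - 333/2)/2 = 297/4.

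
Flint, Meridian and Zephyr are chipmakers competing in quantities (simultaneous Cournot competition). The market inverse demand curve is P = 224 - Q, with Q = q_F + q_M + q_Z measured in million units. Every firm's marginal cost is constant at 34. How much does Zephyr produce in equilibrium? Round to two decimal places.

47.50

A representative firm's profit is π_i = q_i(224 - Q) - 34q_i.
Setting ∂π_i/∂q_i = 0 with rivals' quantities fixed: 190 - 2q_i - Σ_{j≠i} q_j = 0.
By symmetry each firm produces the same amount; substituting Σ_{j≠i} q_j = 2q_i yields q_i = 190/4 = 95/2.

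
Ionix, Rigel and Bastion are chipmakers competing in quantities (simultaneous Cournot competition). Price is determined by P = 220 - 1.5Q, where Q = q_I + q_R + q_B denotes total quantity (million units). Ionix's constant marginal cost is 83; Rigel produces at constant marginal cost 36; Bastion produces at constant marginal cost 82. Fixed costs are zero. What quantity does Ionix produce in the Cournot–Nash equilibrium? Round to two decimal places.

14.83

Ionix's profit: π_I = (220 - 1.5Q)q_I - (83q_I). Setting ∂π_I/∂q_I = 0: 137 - 3q_I - (3/2)(q_R + q_B) = 0.
Rigel's profit: π_R = (220 - 1.5Q)q_R - (36q_R). Setting ∂π_R/∂q_R = 0: 184 - 3q_R - (3/2)(q_I + q_B) = 0.
Bastion's first-order condition: 138 - 3q_B - (3/2)(q_I + q_R) = 0.
Summing all 3 equations gives 459 − 6Q = 0, hence Q = 153/2.
Back-substituting: q_I = (137 − 459/4)/(3/2) = 89/6, q_R = (184 − 459/4)/(3/2) = 277/6, q_B = (138 − 459/4)/(3/2) = 31/2.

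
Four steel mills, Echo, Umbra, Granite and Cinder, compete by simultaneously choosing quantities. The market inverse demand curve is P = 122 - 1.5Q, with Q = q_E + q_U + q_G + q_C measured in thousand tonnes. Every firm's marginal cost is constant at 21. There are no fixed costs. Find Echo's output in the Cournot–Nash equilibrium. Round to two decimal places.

13.47

A representative firm's profit is π_i = q_i(122 - 1.5Q) - 21q_i.
First-order condition (treating rivals' output as given): 101 - 3q_i - (3/2)·Σ_{j≠i} q_j = 0.
With identical firms every q_j equals q_i, so Σ_{j≠i} q_j = 3q_i and 101 = (15/2)q_i, giving q_i = 202/15.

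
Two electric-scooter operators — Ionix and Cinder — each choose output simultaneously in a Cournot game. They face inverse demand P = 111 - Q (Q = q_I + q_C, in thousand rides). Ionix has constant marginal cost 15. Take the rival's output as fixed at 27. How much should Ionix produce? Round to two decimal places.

With the rival's output fixed at 27, Ionix's profit is π_I = (111 - 27 - q_I)q_I - (15q_I) = (84 - q_I)q_I - (15q_I).
∂π_I/∂q_I = 69 - 2q_I = 0, so q_I = 69/2.

34.50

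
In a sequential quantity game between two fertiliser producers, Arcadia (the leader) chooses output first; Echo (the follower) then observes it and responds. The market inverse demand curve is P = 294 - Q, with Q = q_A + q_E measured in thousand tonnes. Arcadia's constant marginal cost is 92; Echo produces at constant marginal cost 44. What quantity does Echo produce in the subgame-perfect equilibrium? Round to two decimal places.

86.50

The follower Echo best-responds to any q_A: π_E = (294 - Q)q_E - 44q_E.
Setting the follower's marginal profit to zero, 250 - q_A - 2q_E = 0, i.e. q_E = (250 - q_A)/2.
The leader anticipates this reaction. Substituting into P = 294 - Q gives P = 169 - (1/2)q_A, so π_A = (169 - (1/2)q_A)q_A - 92q_A.
The leader's first-order condition 77 - q_A = 0 yields q_A = 77.
Then q_E = (250 - 77)/2 = 173/2.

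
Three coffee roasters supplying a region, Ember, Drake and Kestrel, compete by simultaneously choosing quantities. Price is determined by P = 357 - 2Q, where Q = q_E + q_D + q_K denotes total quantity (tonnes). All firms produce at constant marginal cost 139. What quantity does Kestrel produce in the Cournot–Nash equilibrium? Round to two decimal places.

27.25

A representative firm's profit is π_i = q_i(357 - 2Q) - 139q_i.
First-order condition (treating rivals' output as given): 218 - 4q_i - 2·Σ_{j≠i} q_j = 0.
By symmetry each firm produces the same amount; substituting Σ_{j≠i} q_j = 2q_i yields q_i = 218/8 = 109/4.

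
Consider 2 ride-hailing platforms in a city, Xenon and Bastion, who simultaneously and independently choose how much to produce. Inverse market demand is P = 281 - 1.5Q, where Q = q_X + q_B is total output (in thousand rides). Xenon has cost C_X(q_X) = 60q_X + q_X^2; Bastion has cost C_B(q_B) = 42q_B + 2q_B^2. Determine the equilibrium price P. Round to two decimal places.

Xenon's profit: π_X = (281 - 1.5Q)q_X - (60q_X + q_X²). Setting ∂π_X/∂q_X = 0: 221 - 5q_X - (3/2)(q_B) = 0.
Bastion's profit: π_B = (281 - 1.5Q)q_B - (42q_B + 2q_B²). Setting ∂π_B/∂q_B = 0: 239 - 7q_B - (3/2)(q_X) = 0.
Rearranging gives the reaction functions q_X = (221 - (3/2)q_B)/5 and q_B = (239 - (3/2)q_X)/7.
Substituting one into the other gives q_X = 36.2901 and q_B = 26.3664.
Total output Q = 62.6565, so price P = 281 - (3/2)·62.6565 = 187.0153.

187.02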